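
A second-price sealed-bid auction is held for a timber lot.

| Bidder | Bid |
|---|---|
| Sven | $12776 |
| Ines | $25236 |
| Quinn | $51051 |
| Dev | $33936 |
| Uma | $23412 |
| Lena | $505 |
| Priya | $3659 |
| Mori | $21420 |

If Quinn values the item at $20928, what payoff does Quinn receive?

−$13008

Highest bid: Quinn at $51051, so Quinn wins.
Second-highest bid: Dev at $33936 — that is the price the winner pays.
Quinn's payoff = value − price = $20928 − $33936 = −$13008.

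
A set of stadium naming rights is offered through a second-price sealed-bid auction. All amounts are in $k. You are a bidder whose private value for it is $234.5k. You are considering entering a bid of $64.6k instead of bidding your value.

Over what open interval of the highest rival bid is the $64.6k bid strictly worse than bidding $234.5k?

($64.6k, $234.5k)

If the competing bid is below $64.6k, both bids win at the same price — no difference.
If it is above $234.5k, both bids lose — no difference.
If it lies strictly between $64.6k and $234.5k, bidding your value wins at a price below your value (positive payoff) while bidding $64.6k loses (payoff 0).
So the deviation strictly hurts on the open interval ($64.6k, $234.5k).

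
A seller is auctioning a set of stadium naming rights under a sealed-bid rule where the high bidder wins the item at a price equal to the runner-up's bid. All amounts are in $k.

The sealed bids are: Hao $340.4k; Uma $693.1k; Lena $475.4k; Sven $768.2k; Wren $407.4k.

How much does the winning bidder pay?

Highest bid: Sven at $768.2k, so Sven wins.
Second-highest bid: Uma at $693.1k — that is the price the winner pays.

$693.1k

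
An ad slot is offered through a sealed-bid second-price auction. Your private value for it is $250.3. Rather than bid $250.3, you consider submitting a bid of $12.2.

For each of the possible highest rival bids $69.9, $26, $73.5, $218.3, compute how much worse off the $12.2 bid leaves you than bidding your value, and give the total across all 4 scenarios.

The deviation costs you only when the competing bid falls strictly between $12.2 and $250.3; elsewhere both bids give the same outcome.
$69.9: truthful payoff $180.4, deviation payoff $0 → loss $180.4.
$26: truthful payoff $224.3, deviation payoff $0 → loss $224.3.
$73.5: truthful payoff $176.8, deviation payoff $0 → loss $176.8.
$218.3: truthful payoff $32, deviation payoff $0 → loss $32.
Total loss = $180.4 + $224.3 + $176.8 + $32 = $613.5.
Because the price is fixed by the runner-up's bid, deviating from your value can only change a good outcome into a bad one — never the reverse.

$613.5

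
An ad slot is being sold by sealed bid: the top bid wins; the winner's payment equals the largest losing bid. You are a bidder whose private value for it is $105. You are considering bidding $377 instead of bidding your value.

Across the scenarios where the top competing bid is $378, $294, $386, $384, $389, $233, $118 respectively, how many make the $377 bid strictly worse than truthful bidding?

The deviation hurts exactly when the highest competing bid lies strictly between $105 and $377 — overbidding then wins at a price above your value.
$378: above both → same outcome either way.
$294: inside the interval → strictly worse (loss $189).
$386: above both → same outcome either way.
$384: above both → same outcome either way.
$389: above both → same outcome either way.
$233: inside the interval → strictly worse (loss $128).
$118: inside the interval → strictly worse (loss $13).
Count: 3.

3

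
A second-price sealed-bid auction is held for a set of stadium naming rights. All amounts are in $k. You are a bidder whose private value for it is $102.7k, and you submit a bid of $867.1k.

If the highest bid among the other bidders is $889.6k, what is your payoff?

$0k

Your bid $867.1k is below the highest competing bid $889.6k, so you lose.
A losing bidder pays nothing and receives nothing: payoff = $0k.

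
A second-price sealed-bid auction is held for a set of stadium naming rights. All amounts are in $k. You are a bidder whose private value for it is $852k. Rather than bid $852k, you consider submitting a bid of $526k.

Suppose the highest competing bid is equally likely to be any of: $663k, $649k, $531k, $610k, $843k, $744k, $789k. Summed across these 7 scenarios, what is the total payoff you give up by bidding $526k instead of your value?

$1135k

The deviation costs you only when the competing bid falls strictly between $526k and $852k; elsewhere both bids give the same outcome.
$663k: truthful payoff $189k, deviation payoff $0k → loss $189k.
$649k: truthful payoff $203k, deviation payoff $0k → loss $203k.
$531k: truthful payoff $321k, deviation payoff $0k → loss $321k.
$610k: truthful payoff $242k, deviation payoff $0k → loss $242k.
$843k: truthful payoff $9k, deviation payoff $0k → loss $9k.
$744k: truthful payoff $108k, deviation payoff $0k → loss $108k.
$789k: truthful payoff $63k, deviation payoff $0k → loss $63k.
Total loss = $189k + $203k + $321k + $242k + $9k + $108k + $63k = $1135k.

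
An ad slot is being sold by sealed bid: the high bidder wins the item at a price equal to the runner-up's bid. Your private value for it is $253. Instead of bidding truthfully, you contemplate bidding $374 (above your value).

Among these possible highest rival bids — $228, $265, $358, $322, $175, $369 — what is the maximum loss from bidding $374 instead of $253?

$116

$228: same outcome either way → loss $0.
$265: truthful gives $0, deviation gives −$12 → loss $12.
$358: truthful gives $0, deviation gives −$105 → loss $105.
$322: truthful gives $0, deviation gives −$69 → loss $69.
$175: same outcome either way → loss $0.
$369: truthful gives $0, deviation gives −$116 → loss $116.
Maximum loss: $116.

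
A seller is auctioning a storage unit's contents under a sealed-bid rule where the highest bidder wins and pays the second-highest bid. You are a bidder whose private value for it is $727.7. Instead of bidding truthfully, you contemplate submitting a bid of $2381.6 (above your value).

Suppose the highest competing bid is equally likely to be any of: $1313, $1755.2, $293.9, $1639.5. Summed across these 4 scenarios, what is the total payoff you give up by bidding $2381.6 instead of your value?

$2524.6

The deviation costs you only when the competing bid falls strictly between $727.7 and $2381.6; elsewhere both bids give the same outcome.
$1313: truthful payoff $0, deviation payoff −$585.3 → loss $585.3.
$1755.2: truthful payoff $0, deviation payoff −$1027.5 → loss $1027.5.
$293.9: outcomes coincide → loss $0.
$1639.5: truthful payoff $0, deviation payoff −$911.8 → loss $911.8.
Total loss = $585.3 + $1027.5 + $911.8 = $2524.6.
In a second-price auction your bid sets only whether you win, not what you pay, so bidding your true value is weakly dominant.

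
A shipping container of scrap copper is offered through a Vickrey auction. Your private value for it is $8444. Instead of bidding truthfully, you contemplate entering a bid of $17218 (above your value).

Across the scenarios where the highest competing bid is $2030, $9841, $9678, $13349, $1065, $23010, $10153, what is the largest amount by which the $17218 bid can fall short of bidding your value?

$4905

$2030: same outcome either way → loss $0.
$9841: truthful gives $0, deviation gives −$1397 → loss $1397.
$9678: truthful gives $0, deviation gives −$1234 → loss $1234.
$13349: truthful gives $0, deviation gives −$4905 → loss $4905.
$1065: same outcome either way → loss $0.
$23010: same outcome either way → loss $0.
$10153: truthful gives $0, deviation gives −$1709 → loss $1709.
Maximum loss: $4905.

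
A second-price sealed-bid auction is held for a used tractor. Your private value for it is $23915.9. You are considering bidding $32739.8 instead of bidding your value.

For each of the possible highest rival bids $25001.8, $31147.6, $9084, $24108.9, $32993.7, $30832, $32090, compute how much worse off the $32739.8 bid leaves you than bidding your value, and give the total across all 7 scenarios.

$23600.8

The deviation costs you only when the competing bid falls strictly between $23915.9 and $32739.8; elsewhere both bids give the same outcome.
$25001.8: truthful payoff $0, deviation payoff −$1085.9 → loss $1085.9.
$31147.6: truthful payoff $0, deviation payoff −$7231.7 → loss $7231.7.
$9084: outcomes coincide → loss $0.
$24108.9: truthful payoff $0, deviation payoff −$193 → loss $193.
$32993.7: outcomes coincide → loss $0.
$30832: truthful payoff $0, deviation payoff −$6916.1 → loss $6916.1.
$32090: truthful payoff $0, deviation payoff −$8174.1 → loss $8174.1.
Total loss = $1085.9 + $7231.7 + $193 + $6916.1 + $8174.1 = $23600.8.
In a second-price auction your bid sets only whether you win, not what you pay, so bidding your true value is weakly dominant.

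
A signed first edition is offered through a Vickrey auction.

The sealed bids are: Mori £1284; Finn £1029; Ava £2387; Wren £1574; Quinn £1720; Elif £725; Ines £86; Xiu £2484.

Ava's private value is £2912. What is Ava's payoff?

Highest bid: Xiu at £2484, so Xiu wins.
Second-highest bid: Ava at £2387 — that is the price the winner pays.
Ava did not win, so Ava pays nothing and receives nothing: payoff £0.

£0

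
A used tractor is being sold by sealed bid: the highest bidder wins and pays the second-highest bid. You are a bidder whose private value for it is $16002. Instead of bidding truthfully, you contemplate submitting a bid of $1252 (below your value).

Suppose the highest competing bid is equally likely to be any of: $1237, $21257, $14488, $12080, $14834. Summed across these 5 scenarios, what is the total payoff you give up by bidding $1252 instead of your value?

$6604

The deviation costs you only when the competing bid falls strictly between $1252 and $16002; elsewhere both bids give the same outcome.
$1237: outcomes coincide → loss $0.
$21257: outcomes coincide → loss $0.
$14488: truthful payoff $1514, deviation payoff $0 → loss $1514.
$12080: truthful payoff $3922, deviation payoff $0 → loss $3922.
$14834: truthful payoff $1168, deviation payoff $0 → loss $1168.
Total loss = $1514 + $3922 + $1168 = $6604.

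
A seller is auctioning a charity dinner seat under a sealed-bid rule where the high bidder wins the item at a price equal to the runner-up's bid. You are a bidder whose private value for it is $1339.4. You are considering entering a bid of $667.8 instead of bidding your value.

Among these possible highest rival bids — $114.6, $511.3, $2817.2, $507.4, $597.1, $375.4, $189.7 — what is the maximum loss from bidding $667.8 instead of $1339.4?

$0

$114.6: same outcome either way → loss $0.
$511.3: same outcome either way → loss $0.
$2817.2: same outcome either way → loss $0.
$507.4: same outcome either way → loss $0.
$597.1: same outcome either way → loss $0.
$375.4: same outcome either way → loss $0.
$189.7: same outcome either way → loss $0.
Maximum loss: $0.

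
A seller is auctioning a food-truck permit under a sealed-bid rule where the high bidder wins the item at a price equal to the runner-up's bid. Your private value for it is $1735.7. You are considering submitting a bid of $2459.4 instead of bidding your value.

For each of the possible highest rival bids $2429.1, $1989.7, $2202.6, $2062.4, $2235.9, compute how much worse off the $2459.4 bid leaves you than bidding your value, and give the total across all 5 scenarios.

$2241.2

The deviation costs you only when the competing bid falls strictly between $1735.7 and $2459.4; elsewhere both bids give the same outcome.
$2429.1: truthful payoff $0, deviation payoff −$693.4 → loss $693.4.
$1989.7: truthful payoff $0, deviation payoff −$254 → loss $254.
$2202.6: truthful payoff $0, deviation payoff −$466.9 → loss $466.9.
$2062.4: truthful payoff $0, deviation payoff −$326.7 → loss $326.7.
$2235.9: truthful payoff $0, deviation payoff −$500.2 → loss $500.2.
Total loss = $693.4 + $254 + $466.9 + $326.7 + $500.2 = $2241.2.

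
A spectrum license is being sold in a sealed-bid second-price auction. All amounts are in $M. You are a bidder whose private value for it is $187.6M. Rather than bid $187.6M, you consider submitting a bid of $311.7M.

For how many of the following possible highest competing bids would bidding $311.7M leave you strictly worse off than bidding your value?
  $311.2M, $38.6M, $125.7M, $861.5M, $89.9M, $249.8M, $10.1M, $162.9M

2

The deviation hurts exactly when the highest competing bid lies strictly between $187.6M and $311.7M — overbidding then wins at a price above your value.
$311.2M: inside the interval → strictly worse (loss $123.6M).
$38.6M: below both → same outcome either way.
$125.7M: below both → same outcome either way.
$861.5M: above both → same outcome either way.
$89.9M: below both → same outcome either way.
$249.8M: inside the interval → strictly worse (loss $62.2M).
$10.1M: below both → same outcome either way.
$162.9M: below both → same outcome either way.
Count: 2.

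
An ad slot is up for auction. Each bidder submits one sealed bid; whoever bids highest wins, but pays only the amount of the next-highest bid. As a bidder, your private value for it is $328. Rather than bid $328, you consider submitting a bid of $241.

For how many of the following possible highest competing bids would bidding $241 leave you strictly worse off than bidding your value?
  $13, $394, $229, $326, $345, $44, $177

The deviation hurts exactly when the highest competing bid lies strictly between $241 and $328 — underbidding then forfeits a profitable win.
$13: below both → same outcome either way.
$394: above both → same outcome either way.
$229: below both → same outcome either way.
$326: inside the interval → strictly worse (loss $2).
$345: above both → same outcome either way.
$44: below both → same outcome either way.
$177: below both → same outcome either way.
Count: 1.

1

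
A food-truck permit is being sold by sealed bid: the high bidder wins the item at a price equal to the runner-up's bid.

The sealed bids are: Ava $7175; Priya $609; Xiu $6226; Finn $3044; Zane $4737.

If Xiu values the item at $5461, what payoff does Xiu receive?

$0

Highest bid: Ava at $7175, so Ava wins.
Second-highest bid: Xiu at $6226 — that is the price the winner pays.
Xiu did not win, so Xiu pays nothing and receives nothing: payoff $0.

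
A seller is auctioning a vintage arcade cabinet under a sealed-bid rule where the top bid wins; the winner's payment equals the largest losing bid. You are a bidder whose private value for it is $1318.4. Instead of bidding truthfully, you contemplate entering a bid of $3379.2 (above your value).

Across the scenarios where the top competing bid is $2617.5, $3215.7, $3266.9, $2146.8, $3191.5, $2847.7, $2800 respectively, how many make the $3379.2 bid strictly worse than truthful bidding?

7

The deviation hurts exactly when the highest competing bid lies strictly between $1318.4 and $3379.2 — overbidding then wins at a price above your value.
$2617.5: inside the interval → strictly worse (loss $1299.1).
$3215.7: inside the interval → strictly worse (loss $1897.3).
$3266.9: inside the interval → strictly worse (loss $1948.5).
$2146.8: inside the interval → strictly worse (loss $828.4).
$3191.5: inside the interval → strictly worse (loss $1873.1).
$2847.7: inside the interval → strictly worse (loss $1529.3).
$2800: inside the interval → strictly worse (loss $1481.6).
Count: 7.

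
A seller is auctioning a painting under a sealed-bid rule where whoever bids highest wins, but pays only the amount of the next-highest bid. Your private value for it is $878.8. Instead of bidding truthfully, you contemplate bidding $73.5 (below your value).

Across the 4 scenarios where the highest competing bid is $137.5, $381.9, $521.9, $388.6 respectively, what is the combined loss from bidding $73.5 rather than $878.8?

$2085.3

The deviation costs you only when the competing bid falls strictly between $73.5 and $878.8; elsewhere both bids give the same outcome.
$137.5: truthful payoff $741.3, deviation payoff $0 → loss $741.3.
$381.9: truthful payoff $496.9, deviation payoff $0 → loss $496.9.
$521.9: truthful payoff $356.9, deviation payoff $0 → loss $356.9.
$388.6: truthful payoff $490.2, deviation payoff $0 → loss $490.2.
Total loss = $741.3 + $496.9 + $356.9 + $490.2 = $2085.3.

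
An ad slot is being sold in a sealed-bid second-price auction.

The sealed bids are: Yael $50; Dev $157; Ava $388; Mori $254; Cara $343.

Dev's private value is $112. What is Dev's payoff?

$0

Highest bid: Ava at $388, so Ava wins.
Second-highest bid: Cara at $343 — that is the price the winner pays.
Dev did not win, so Dev pays nothing and receives nothing: payoff $0.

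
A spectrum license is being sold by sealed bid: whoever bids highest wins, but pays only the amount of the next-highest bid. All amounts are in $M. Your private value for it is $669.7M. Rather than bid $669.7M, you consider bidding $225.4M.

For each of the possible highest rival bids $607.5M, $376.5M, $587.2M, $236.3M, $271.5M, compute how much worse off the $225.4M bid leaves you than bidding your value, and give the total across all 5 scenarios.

$1269.5M

The deviation costs you only when the competing bid falls strictly between $225.4M and $669.7M; elsewhere both bids give the same outcome.
$607.5M: truthful payoff $62.2M, deviation payoff $0M → loss $62.2M.
$376.5M: truthful payoff $293.2M, deviation payoff $0M → loss $293.2M.
$587.2M: truthful payoff $82.5M, deviation payoff $0M → loss $82.5M.
$236.3M: truthful payoff $433.4M, deviation payoff $0M → loss $433.4M.
$271.5M: truthful payoff $398.2M, deviation payoff $0M → loss $398.2M.
Total loss = $62.2M + $293.2M + $82.5M + $433.4M + $398.2M = $1269.5M.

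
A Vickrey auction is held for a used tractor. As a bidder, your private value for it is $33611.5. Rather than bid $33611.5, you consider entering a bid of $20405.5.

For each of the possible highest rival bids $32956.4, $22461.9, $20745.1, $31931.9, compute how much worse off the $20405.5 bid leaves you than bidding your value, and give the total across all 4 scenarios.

$26350.7

The deviation costs you only when the competing bid falls strictly between $20405.5 and $33611.5; elsewhere both bids give the same outcome.
$32956.4: truthful payoff $655.1, deviation payoff $0 → loss $655.1.
$22461.9: truthful payoff $11149.6, deviation payoff $0 → loss $11149.6.
$20745.1: truthful payoff $12866.4, deviation payoff $0 → loss $12866.4.
$31931.9: truthful payoff $1679.6, deviation payoff $0 → loss $1679.6.
Total loss = $655.1 + $11149.6 + $12866.4 + $1679.6 = $26350.7.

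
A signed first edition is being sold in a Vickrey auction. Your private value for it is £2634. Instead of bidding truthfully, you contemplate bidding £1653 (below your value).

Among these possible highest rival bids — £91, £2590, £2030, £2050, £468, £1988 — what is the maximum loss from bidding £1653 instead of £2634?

£91: same outcome either way → loss £0.
£2590: truthful gives £44, deviation gives £0 → loss £44.
£2030: truthful gives £604, deviation gives £0 → loss £604.
£2050: truthful gives £584, deviation gives £0 → loss £584.
£468: same outcome either way → loss £0.
£1988: truthful gives £646, deviation gives £0 → loss £646.
Maximum loss: £646.

£646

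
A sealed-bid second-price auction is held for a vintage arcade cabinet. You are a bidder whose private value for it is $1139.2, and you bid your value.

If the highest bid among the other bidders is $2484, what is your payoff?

Your bid $1139.2 is below the highest competing bid $2484, so you lose.
A losing bidder pays nothing and receives nothing: payoff = $0.

$0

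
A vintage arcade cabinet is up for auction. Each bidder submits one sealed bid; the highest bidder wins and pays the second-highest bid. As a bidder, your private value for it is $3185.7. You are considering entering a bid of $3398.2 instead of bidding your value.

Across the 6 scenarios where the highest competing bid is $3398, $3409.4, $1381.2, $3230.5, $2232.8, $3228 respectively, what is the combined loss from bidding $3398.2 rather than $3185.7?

The deviation costs you only when the competing bid falls strictly between $3185.7 and $3398.2; elsewhere both bids give the same outcome.
$3398: truthful payoff $0, deviation payoff −$212.3 → loss $212.3.
$3409.4: outcomes coincide → loss $0.
$1381.2: outcomes coincide → loss $0.
$3230.5: truthful payoff $0, deviation payoff −$44.8 → loss $44.8.
$2232.8: outcomes coincide → loss $0.
$3228: truthful payoff $0, deviation payoff −$42.3 → loss $42.3.
Total loss = $212.3 + $44.8 + $42.3 = $299.4.

$299.4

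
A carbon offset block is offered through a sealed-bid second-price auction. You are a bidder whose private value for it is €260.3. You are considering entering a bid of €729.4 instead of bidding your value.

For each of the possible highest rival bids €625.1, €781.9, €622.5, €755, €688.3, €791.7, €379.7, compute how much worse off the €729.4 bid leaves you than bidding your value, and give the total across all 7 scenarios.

€1274.4

The deviation costs you only when the competing bid falls strictly between €260.3 and €729.4; elsewhere both bids give the same outcome.
€625.1: truthful payoff €0, deviation payoff −€364.8 → loss €364.8.
€781.9: outcomes coincide → loss €0.
€622.5: truthful payoff €0, deviation payoff −€362.2 → loss €362.2.
€755: outcomes coincide → loss €0.
€688.3: truthful payoff €0, deviation payoff −€428 → loss €428.
€791.7: outcomes coincide → loss €0.
€379.7: truthful payoff €0, deviation payoff −€119.4 → loss €119.4.
Total loss = €364.8 + €362.2 + €428 + €119.4 = €1274.4.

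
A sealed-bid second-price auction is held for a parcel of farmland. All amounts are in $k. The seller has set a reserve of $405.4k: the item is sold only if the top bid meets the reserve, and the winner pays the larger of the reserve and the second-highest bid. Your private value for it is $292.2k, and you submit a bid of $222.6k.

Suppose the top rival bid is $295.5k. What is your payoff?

Your bid $222.6k is below the highest competing bid $295.5k, so you lose. Payoff $0k.

$0k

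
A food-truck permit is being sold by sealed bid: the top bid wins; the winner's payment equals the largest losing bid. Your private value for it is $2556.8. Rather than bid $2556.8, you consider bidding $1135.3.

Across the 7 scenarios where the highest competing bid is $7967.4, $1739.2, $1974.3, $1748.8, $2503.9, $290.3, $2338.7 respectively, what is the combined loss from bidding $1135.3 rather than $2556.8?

$2479.1

The deviation costs you only when the competing bid falls strictly between $1135.3 and $2556.8; elsewhere both bids give the same outcome.
$7967.4: outcomes coincide → loss $0.
$1739.2: truthful payoff $817.6, deviation payoff $0 → loss $817.6.
$1974.3: truthful payoff $582.5, deviation payoff $0 → loss $582.5.
$1748.8: truthful payoff $808, deviation payoff $0 → loss $808.
$2503.9: truthful payoff $52.9, deviation payoff $0 → loss $52.9.
$290.3: outcomes coincide → loss $0.
$2338.7: truthful payoff $218.1, deviation payoff $0 → loss $218.1.
Total loss = $817.6 + $582.5 + $808 + $52.9 + $218.1 = $2479.1.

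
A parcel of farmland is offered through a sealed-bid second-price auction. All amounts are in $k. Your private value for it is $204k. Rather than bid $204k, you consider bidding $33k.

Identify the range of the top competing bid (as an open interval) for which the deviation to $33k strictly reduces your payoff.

If the competing bid is below $33k, both bids win at the same price — no difference.
If it is above $204k, both bids lose — no difference.
If it lies strictly between $33k and $204k, bidding your value wins at a price below your value (positive payoff) while bidding $33k loses (payoff 0).
So the deviation strictly hurts on the open interval ($33k, $204k).

($33k, $204k)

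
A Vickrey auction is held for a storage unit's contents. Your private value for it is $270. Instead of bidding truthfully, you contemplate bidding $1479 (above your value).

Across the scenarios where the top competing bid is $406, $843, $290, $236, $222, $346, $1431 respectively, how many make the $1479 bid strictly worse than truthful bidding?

5

The deviation hurts exactly when the highest competing bid lies strictly between $270 and $1479 — overbidding then wins at a price above your value.
$406: inside the interval → strictly worse (loss $136).
$843: inside the interval → strictly worse (loss $573).
$290: inside the interval → strictly worse (loss $20).
$236: below both → same outcome either way.
$222: below both → same outcome either way.
$346: inside the interval → strictly worse (loss $76).
$1431: inside the interval → strictly worse (loss $1161).
Count: 5.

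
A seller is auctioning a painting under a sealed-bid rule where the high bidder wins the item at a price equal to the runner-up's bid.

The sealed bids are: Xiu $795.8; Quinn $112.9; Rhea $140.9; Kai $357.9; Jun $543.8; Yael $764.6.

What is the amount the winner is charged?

$764.6

Highest bid: Xiu at $795.8, so Xiu wins.
Second-highest bid: Yael at $764.6 — that is the price the winner pays.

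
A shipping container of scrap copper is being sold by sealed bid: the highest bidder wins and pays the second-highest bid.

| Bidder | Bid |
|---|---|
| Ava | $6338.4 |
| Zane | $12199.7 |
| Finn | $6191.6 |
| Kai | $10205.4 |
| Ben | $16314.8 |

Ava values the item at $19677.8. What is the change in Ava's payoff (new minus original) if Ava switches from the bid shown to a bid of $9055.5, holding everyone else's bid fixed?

The highest bid among the other bidders is $16314.8; Ava's bid doesn't change that.
Original bid $6338.4: Ava is not highest (top rival bid is $16314.8); payoff $0.
Alternative bid $9055.5: Ava is not highest (top rival bid is $16314.8); payoff $0.
Change in payoff = $0 − ($0) = $0.

$0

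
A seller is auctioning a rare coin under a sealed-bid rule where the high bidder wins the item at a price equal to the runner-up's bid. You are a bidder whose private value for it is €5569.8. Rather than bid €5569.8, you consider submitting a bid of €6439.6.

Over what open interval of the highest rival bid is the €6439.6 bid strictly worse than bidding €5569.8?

(€5569.8, €6439.6)

If the competing bid is below €5569.8, both bids win at the same price — no difference.
If it is above €6439.6, both bids lose — no difference.
If it lies strictly between €5569.8 and €6439.6, bidding your value loses (payoff 0) while bidding €6439.6 wins at a price above your value (payoff negative).
So the deviation strictly hurts on the open interval (€5569.8, €6439.6).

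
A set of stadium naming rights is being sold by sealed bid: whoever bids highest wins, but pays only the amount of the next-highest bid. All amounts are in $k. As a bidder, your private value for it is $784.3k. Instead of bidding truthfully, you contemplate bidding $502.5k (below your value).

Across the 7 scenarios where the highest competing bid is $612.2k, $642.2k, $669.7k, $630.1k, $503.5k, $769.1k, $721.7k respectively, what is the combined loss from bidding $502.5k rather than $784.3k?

$941.6k

The deviation costs you only when the competing bid falls strictly between $502.5k and $784.3k; elsewhere both bids give the same outcome.
$612.2k: truthful payoff $172.1k, deviation payoff $0k → loss $172.1k.
$642.2k: truthful payoff $142.1k, deviation payoff $0k → loss $142.1k.
$669.7k: truthful payoff $114.6k, deviation payoff $0k → loss $114.6k.
$630.1k: truthful payoff $154.2k, deviation payoff $0k → loss $154.2k.
$503.5k: truthful payoff $280.8k, deviation payoff $0k → loss $280.8k.
$769.1k: truthful payoff $15.2k, deviation payoff $0k → loss $15.2k.
$721.7k: truthful payoff $62.6k, deviation payoff $0k → loss $62.6k.
Total loss = $172.1k + $142.1k + $114.6k + $154.2k + $280.8k + $15.2k + $62.6k = $941.6k.
Because the price is fixed by the runner-up's bid, deviating from your value can only change a good outcome into a bad one — never the reverse.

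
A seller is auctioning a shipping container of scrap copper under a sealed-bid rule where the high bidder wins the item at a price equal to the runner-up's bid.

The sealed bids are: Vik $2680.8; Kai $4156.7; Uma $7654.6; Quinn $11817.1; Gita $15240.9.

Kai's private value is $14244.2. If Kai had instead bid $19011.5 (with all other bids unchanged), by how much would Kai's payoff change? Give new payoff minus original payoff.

−$996.7

The highest bid among the other bidders is $15240.9; Kai's bid doesn't change that.
Original bid $4156.7: Kai is not highest (top rival bid is $15240.9); payoff $0.
Alternative bid $19011.5: Kai is highest, pays the top rival bid $15240.9; payoff $14244.2 − $15240.9 = −$996.7.
Change in payoff = −$996.7 − ($0) = −$996.7.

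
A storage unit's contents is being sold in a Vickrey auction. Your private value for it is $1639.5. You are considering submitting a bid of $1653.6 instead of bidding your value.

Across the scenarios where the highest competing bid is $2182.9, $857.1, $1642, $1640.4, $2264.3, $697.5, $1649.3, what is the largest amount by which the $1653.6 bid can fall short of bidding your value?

$2182.9: same outcome either way → loss $0.
$857.1: same outcome either way → loss $0.
$1642: truthful gives $0, deviation gives −$2.5 → loss $2.5.
$1640.4: truthful gives $0, deviation gives −$0.9 → loss $0.9.
$2264.3: same outcome either way → loss $0.
$697.5: same outcome either way → loss $0.
$1649.3: truthful gives $0, deviation gives −$9.8 → loss $9.8.
Maximum loss: $9.8.

$9.8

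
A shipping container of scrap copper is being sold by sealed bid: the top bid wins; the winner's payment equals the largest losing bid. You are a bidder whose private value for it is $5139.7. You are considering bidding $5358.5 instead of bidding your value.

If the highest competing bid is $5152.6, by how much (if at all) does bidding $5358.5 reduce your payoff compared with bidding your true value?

Bidding your value $5139.7: you lose (since $5139.7 < $5152.6). Payoff $0.
Bidding $5358.5: you win and pay $5152.6. Payoff $5139.7 − $5152.6 = −$12.9.
The competing bid $5152.6 lies between your value and your inflated bid, so overbidding wins an item priced above your value.
Loss from deviating = $0 − (−$12.9) = $12.9.

$12.9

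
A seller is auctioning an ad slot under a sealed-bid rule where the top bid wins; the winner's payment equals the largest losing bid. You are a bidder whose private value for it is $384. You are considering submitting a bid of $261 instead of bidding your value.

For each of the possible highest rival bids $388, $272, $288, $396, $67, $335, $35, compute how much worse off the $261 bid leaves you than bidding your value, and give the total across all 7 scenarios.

The deviation costs you only when the competing bid falls strictly between $261 and $384; elsewhere both bids give the same outcome.
$388: outcomes coincide → loss $0.
$272: truthful payoff $112, deviation payoff $0 → loss $112.
$288: truthful payoff $96, deviation payoff $0 → loss $96.
$396: outcomes coincide → loss $0.
$67: outcomes coincide → loss $0.
$335: truthful payoff $49, deviation payoff $0 → loss $49.
$35: outcomes coincide → loss $0.
Total loss = $112 + $96 + $49 = $257.
Because the price is fixed by the runner-up's bid, deviating from your value can only change a good outcome into a bad one — never the reverse.

$257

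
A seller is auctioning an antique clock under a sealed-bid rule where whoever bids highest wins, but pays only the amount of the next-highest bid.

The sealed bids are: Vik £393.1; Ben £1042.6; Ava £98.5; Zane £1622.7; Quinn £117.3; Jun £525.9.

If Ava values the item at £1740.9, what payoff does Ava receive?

Highest bid: Zane at £1622.7, so Zane wins.
Second-highest bid: Ben at £1042.6 — that is the price the winner pays.
Ava did not win, so Ava pays nothing and receives nothing: payoff £0.

£0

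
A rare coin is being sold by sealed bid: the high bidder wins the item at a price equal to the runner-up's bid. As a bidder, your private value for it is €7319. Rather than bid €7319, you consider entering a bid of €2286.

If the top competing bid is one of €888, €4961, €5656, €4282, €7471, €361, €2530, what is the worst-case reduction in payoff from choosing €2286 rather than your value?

€888: same outcome either way → loss €0.
€4961: truthful gives €2358, deviation gives €0 → loss €2358.
€5656: truthful gives €1663, deviation gives €0 → loss €1663.
€4282: truthful gives €3037, deviation gives €0 → loss €3037.
€7471: same outcome either way → loss €0.
€361: same outcome either way → loss €0.
€2530: truthful gives €4789, deviation gives €0 → loss €4789.
Maximum loss: €4789.

€4789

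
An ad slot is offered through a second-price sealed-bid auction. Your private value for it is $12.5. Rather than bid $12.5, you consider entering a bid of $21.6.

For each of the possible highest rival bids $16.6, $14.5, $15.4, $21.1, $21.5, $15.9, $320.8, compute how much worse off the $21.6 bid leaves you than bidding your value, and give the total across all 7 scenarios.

The deviation costs you only when the competing bid falls strictly between $12.5 and $21.6; elsewhere both bids give the same outcome.
$16.6: truthful payoff $0, deviation payoff −$4.1 → loss $4.1.
$14.5: truthful payoff $0, deviation payoff −$2 → loss $2.
$15.4: truthful payoff $0, deviation payoff −$2.9 → loss $2.9.
$21.1: truthful payoff $0, deviation payoff −$8.6 → loss $8.6.
$21.5: truthful payoff $0, deviation payoff −$9 → loss $9.
$15.9: truthful payoff $0, deviation payoff −$3.4 → loss $3.4.
$320.8: outcomes coincide → loss $0.
Total loss = $4.1 + $2 + $2.9 + $8.6 + $9 + $3.4 = $30.

$30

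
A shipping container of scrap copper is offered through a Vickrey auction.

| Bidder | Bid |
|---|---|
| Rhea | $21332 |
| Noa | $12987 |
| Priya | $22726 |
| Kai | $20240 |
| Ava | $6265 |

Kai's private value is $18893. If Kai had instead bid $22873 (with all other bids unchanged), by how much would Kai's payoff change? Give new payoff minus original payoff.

The highest bid among the other bidders is $22726; Kai's bid doesn't change that.
Original bid $20240: Kai is not highest (top rival bid is $22726); payoff $0.
Alternative bid $22873: Kai is highest, pays the top rival bid $22726; payoff $18893 − $22726 = −$3833.
Change in payoff = −$3833 − ($0) = −$3833.

−$3833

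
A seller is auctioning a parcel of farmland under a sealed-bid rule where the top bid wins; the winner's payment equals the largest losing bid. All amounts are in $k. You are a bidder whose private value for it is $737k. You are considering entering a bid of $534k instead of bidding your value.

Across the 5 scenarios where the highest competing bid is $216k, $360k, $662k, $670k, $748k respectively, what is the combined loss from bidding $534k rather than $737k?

$142k

The deviation costs you only when the competing bid falls strictly between $534k and $737k; elsewhere both bids give the same outcome.
$216k: outcomes coincide → loss $0k.
$360k: outcomes coincide → loss $0k.
$662k: truthful payoff $75k, deviation payoff $0k → loss $75k.
$670k: truthful payoff $67k, deviation payoff $0k → loss $67k.
$748k: outcomes coincide → loss $0k.
Total loss = $75k + $67k = $142k.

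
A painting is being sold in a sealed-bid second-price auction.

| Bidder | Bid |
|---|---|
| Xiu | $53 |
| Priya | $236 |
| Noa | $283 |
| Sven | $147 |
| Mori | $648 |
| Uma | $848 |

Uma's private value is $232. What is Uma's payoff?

−$416

Highest bid: Uma at $848, so Uma wins.
Second-highest bid: Mori at $648 — that is the price the winner pays.
Uma's payoff = value − price = $232 − $648 = −$416.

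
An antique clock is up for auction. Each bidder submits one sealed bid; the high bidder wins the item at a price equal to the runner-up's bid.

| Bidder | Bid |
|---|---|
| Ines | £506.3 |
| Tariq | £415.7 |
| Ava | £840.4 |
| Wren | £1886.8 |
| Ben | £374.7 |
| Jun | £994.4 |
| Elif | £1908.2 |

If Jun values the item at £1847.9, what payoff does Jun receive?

Highest bid: Elif at £1908.2, so Elif wins.
Second-highest bid: Wren at £1886.8 — that is the price the winner pays.
Jun did not win, so Jun pays nothing and receives nothing: payoff £0.

£0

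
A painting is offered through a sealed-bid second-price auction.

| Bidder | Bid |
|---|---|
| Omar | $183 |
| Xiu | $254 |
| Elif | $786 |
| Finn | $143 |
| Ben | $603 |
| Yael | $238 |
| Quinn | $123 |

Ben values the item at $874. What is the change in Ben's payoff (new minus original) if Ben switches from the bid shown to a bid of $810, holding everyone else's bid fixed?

The highest bid among the other bidders is $786; Ben's bid doesn't change that.
Original bid $603: Ben is not highest (top rival bid is $786); payoff $0.
Alternative bid $810: Ben is highest, pays the top rival bid $786; payoff $874 − $786 = $88.
Change in payoff = $88 − ($0) = $88.

$88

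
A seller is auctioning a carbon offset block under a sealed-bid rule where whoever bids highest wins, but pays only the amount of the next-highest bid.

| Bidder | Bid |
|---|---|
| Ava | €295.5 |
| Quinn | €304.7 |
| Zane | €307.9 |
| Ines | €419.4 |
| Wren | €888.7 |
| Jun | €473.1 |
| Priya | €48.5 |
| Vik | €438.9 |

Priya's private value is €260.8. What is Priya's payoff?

€0

Highest bid: Wren at €888.7, so Wren wins.
Second-highest bid: Jun at €473.1 — that is the price the winner pays.
Priya did not win, so Priya pays nothing and receives nothing: payoff €0.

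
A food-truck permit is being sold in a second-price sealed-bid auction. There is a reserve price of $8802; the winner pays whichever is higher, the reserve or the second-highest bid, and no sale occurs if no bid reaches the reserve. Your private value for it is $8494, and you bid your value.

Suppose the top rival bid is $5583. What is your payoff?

$0

Your bid $8494 is the highest bid but falls below the reserve $8802, so the item goes unsold. Payoff $0.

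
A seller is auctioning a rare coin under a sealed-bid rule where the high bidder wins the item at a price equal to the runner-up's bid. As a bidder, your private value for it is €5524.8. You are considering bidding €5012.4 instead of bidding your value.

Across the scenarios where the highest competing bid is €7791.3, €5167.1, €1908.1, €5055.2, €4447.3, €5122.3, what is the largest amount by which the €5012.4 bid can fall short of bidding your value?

€469.6

€7791.3: same outcome either way → loss €0.
€5167.1: truthful gives €357.7, deviation gives €0 → loss €357.7.
€1908.1: same outcome either way → loss €0.
€5055.2: truthful gives €469.6, deviation gives €0 → loss €469.6.
€4447.3: same outcome either way → loss €0.
€5122.3: truthful gives €402.5, deviation gives €0 → loss €402.5.
Maximum loss: €469.6.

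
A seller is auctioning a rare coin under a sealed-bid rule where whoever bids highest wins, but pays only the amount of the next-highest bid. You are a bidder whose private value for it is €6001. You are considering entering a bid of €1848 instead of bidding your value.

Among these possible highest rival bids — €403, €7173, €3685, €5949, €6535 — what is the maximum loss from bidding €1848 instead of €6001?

€2316

€403: same outcome either way → loss €0.
€7173: same outcome either way → loss €0.
€3685: truthful gives €2316, deviation gives €0 → loss €2316.
€5949: truthful gives €52, deviation gives €0 → loss €52.
€6535: same outcome either way → loss €0.
Maximum loss: €2316.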